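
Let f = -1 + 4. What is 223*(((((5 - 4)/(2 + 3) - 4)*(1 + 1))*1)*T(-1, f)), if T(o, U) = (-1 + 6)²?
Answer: -42370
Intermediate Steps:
f = 3
T(o, U) = 25 (T(o, U) = 5² = 25)
223*(((((5 - 4)/(2 + 3) - 4)*(1 + 1))*1)*T(-1, f)) = 223*(((((5 - 4)/(2 + 3) - 4)*(1 + 1))*1)*25) = 223*((((1/5 - 4)*2)*1)*25) = 223*((((1*(⅕) - 4)*2)*1)*25) = 223*((((⅕ - 4)*2)*1)*25) = 223*((-19/5*2*1)*25) = 223*(-38/5*1*25) = 223*(-38/5*25) = 223*(-190) = -42370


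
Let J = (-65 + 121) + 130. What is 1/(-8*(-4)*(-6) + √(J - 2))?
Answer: -24/4585 - √46/18340 ≈ -0.0056043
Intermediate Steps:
J = 186 (J = 56 + 130 = 186)
1/(-8*(-4)*(-6) + √(J - 2)) = 1/(-8*(-4)*(-6) + √(186 - 2)) = 1/(32*(-6) + √184) = 1/(-192 + 2*√46)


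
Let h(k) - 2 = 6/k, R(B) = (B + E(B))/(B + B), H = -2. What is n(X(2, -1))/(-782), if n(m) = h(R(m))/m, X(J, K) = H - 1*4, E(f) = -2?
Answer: 11/4692 ≈ 0.0023444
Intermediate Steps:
X(J, K) = -6 (X(J, K) = -2 - 1*4 = -2 - 4 = -6)
R(B) = (-2 + B)/(2*B) (R(B) = (B - 2)/(B + B) = (-2 + B)/((2*B)) = (-2 + B)*(1/(2*B)) = (-2 + B)/(2*B))
h(k) = 2 + 6/k
n(m) = (2 + 12*m/(-2 + m))/m (n(m) = (2 + 6/(((-2 + m)/(2*m))))/m = (2 + 6*(2*m/(-2 + m)))/m = (2 + 12*m/(-2 + m))/m)
n(X(2, -1))/(-782) = (2*(-2 + 7*(-6))/(-6*(-2 - 6)))/(-782) = (2*(-1/6)*(-2 - 42)/(-8))*(-1/782) = (2*(-1/6)*(-1/8)*(-44))*(-1/782) = -11/6*(-1/782) = 11/4692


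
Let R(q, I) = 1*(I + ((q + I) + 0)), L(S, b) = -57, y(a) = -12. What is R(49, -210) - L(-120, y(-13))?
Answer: -314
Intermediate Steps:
R(q, I) = q + 2*I (R(q, I) = 1*(I + ((I + q) + 0)) = 1*(I + (I + q)) = 1*(q + 2*I) = q + 2*I)
R(49, -210) - L(-120, y(-13)) = (49 + 2*(-210)) - 1*(-57) = (49 - 420) + 57 = -371 + 57 = -314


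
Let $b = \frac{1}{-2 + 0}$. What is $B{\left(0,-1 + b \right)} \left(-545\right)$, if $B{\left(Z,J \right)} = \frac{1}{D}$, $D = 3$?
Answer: $- \frac{545}{3} \approx -181.67$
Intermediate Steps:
$b = - \frac{1}{2}$ ($b = \frac{1}{-2} = - \frac{1}{2} \approx -0.5$)
$B{\left(Z,J \right)} = \frac{1}{3}$
$B{\left(0,-1 + b \right)} \left(-545\right) = \frac{1}{3} \left(-545\right) = - \frac{545}{3}$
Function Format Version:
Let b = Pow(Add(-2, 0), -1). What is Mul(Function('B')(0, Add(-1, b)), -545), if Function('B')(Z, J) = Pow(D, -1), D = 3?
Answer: Rational(-545, 3) ≈ -181.67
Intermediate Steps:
b = Rational(-1, 2) (b = Pow(-2, -1) = Rational(-1, 2) ≈ -0.50000)
Function('B')(Z, J) = Rational(1, 3) (Function('B')(Z, J) = Pow(3, -1) = Rational(1, 3))
Mul(Function('B')(0, Add(-1, b)), -545) = Mul(Rational(1, 3), -545) = Rational(-545, 3)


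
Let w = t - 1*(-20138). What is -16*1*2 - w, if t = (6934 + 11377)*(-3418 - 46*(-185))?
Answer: -93259782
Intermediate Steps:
t = 93239612 (t = 18311*(-3418 + 8510) = 18311*5092 = 93239612)
w = 93259750 (w = 93239612 - 1*(-20138) = 93239612 + 20138 = 93259750)
-16*1*2 - w = -16*1*2 - 1*93259750 = -16*2 - 93259750 = -32 - 93259750 = -93259782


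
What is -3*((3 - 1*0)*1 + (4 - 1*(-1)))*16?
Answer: -384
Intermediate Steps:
-3*((3 - 1*0)*1 + (4 - 1*(-1)))*16 = -3*((3 + 0)*1 + (4 + 1))*16 = -3*(3*1 + 5)*16 = -3*(3 + 5)*16 = -3*8*16 = -24*16 = -384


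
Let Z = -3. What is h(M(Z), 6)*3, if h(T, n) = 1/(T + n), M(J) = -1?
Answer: ⅗ ≈ 0.60000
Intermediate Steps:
h(M(Z), 6)*3 = 3/(-1 + 6) = 3/5 = (⅕)*3 = ⅗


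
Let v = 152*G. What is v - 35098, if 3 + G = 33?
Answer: -30538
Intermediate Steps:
G = 30 (G = -3 + 33 = 30)
v = 4560 (v = 152*30 = 4560)
v - 35098 = 4560 - 35098 = -30538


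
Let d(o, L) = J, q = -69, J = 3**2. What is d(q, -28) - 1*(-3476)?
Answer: 3485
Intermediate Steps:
J = 9
d(o, L) = 9
d(q, -28) - 1*(-3476) = 9 - 1*(-3476) = 9 + 3476 = 3485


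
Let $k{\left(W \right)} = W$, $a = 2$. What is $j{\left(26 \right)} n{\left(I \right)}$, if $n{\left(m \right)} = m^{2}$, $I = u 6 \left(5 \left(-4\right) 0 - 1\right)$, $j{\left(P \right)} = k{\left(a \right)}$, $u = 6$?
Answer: $2592$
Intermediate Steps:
$j{\left(P \right)} = 2$
$I = -36$ ($I = 6 \cdot 6 \left(5 \left(-4\right) 0 - 1\right) = 6 \cdot 6 \left(\left(-20\right) 0 - 1\right) = 6 \cdot 6 \left(0 - 1\right) = 6 \cdot 6 \left(-1\right) = 6 \left(-6\right) = -36$)
$j{\left(26 \right)} n{\left(I \right)} = 2 \left(-36\right)^{2} = 2 \cdot 1296 = 2592$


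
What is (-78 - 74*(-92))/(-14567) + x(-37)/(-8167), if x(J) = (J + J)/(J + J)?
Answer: -54978477/118968689 ≈ -0.46213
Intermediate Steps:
x(J) = 1 (x(J) = (2*J)/((2*J)) = (2*J)*(1/(2*J)) = 1)
(-78 - 74*(-92))/(-14567) + x(-37)/(-8167) = (-78 - 74*(-92))/(-14567) + 1/(-8167) = (-78 + 6808)*(-1/14567) + 1*(-1/8167) = 6730*(-1/14567) - 1/8167 = -6730/14567 - 1/8167 = -54978477/118968689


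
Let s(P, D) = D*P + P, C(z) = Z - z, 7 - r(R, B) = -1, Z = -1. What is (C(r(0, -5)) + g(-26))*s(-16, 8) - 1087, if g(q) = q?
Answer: 3953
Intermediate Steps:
r(R, B) = 8 (r(R, B) = 7 - 1*(-1) = 7 + 1 = 8)
C(z) = -1 - z
s(P, D) = P + D*P
(C(r(0, -5)) + g(-26))*s(-16, 8) - 1087 = ((-1 - 1*8) - 26)*(-16*(1 + 8)) - 1087 = ((-1 - 8) - 26)*(-16*9) - 1087 = (-9 - 26)*(-144) - 1087 = -35*(-144) - 1087 = 5040 - 1087 = 3953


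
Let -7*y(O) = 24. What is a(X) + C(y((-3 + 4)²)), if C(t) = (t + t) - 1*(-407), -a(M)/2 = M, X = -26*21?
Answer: 10445/7 ≈ 1492.1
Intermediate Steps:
X = -546
a(M) = -2*M
y(O) = -24/7 (y(O) = -⅐*24 = -24/7)
C(t) = 407 + 2*t (C(t) = 2*t + 407 = 407 + 2*t)
a(X) + C(y((-3 + 4)²)) = -2*(-546) + (407 + 2*(-24/7)) = 1092 + (407 - 48/7) = 1092 + 2801/7 = 10445/7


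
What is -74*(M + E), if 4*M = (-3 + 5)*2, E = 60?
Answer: -4514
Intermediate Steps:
M = 1 (M = ((-3 + 5)*2)/4 = (2*2)/4 = (1/4)*4 = 1)
-74*(M + E) = -74*(1 + 60) = -74*61 = -4514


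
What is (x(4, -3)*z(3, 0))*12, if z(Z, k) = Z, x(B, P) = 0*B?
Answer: 0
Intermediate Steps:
x(B, P) = 0
(x(4, -3)*z(3, 0))*12 = (0*3)*12 = 0*12 = 0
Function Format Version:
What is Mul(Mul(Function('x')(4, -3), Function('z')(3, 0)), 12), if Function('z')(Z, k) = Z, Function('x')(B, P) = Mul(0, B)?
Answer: 0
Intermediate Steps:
Function('x')(B, P) = 0
Mul(Mul(Function('x')(4, -3), Function('z')(3, 0)), 12) = Mul(Mul(0, 3), 12) = Mul(0, 12) = 0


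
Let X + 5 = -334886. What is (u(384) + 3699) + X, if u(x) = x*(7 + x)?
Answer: -181048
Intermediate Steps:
X = -334891 (X = -5 - 334886 = -334891)
(u(384) + 3699) + X = (384*(7 + 384) + 3699) - 334891 = (384*391 + 3699) - 334891 = (150144 + 3699) - 334891 = 153843 - 334891 = -181048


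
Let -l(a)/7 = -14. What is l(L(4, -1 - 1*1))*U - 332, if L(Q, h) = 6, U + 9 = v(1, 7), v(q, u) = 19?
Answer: 648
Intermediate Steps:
U = 10 (U = -9 + 19 = 10)
l(a) = 98 (l(a) = -7*(-14) = 98)
l(L(4, -1 - 1*1))*U - 332 = 98*10 - 332 = 980 - 332 = 648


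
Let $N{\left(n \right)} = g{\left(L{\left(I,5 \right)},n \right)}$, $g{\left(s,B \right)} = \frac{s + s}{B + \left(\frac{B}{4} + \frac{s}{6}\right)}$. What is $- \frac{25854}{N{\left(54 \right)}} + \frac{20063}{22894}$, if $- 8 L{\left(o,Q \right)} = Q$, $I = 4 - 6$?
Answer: $\frac{15956687322}{11447} \approx 1.394 \cdot 10^{6}$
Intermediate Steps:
$I = -2$ ($I = 4 - 6 = -2$)
$L{\left(o,Q \right)} = - \frac{Q}{8}$
$g{\left(s,B \right)} = \frac{2 s}{\frac{s}{6} + \frac{5 B}{4}}$ ($g{\left(s,B \right)} = \frac{2 s}{B + \left(B \frac{1}{4} + s \frac{1}{6}\right)} = \frac{2 s}{B + \left(\frac{B}{4} + \frac{s}{6}\right)} = \frac{2 s}{\frac{s}{6} + \frac{5 B}{4}}$)
$N{\left(n \right)} = - \frac{15}{- \frac{5}{4} + 15 n}$ ($N{\left(n \right)} = \frac{24 \left(\left(- \frac{1}{8}\right) 5\right)}{2 \left(\left(- \frac{1}{8}\right) 5\right) + 15 n} = 24 \left(- \frac{5}{8}\right) \frac{1}{2 \left(- \frac{5}{8}\right) + 15 n} = 24 \left(- \frac{5}{8}\right) \frac{1}{- \frac{5}{4} + 15 n} = - \frac{15}{- \frac{5}{4} + 15 n}$)
$- \frac{25854}{N{\left(54 \right)}} + \frac{20063}{22894} = - \frac{25854}{\left(-12\right) \frac{1}{-1 + 12 \cdot 54}} + \frac{20063}{22894} = - \frac{25854}{\left(-12\right) \frac{1}{-1 + 648}} + 20063 \cdot \frac{1}{22894} = - \frac{25854}{\left(-12\right) \frac{1}{647}} + \frac{20063}{22894} = - \frac{25854}{- \frac{12}{647}} + \frac{20063}{22894} = \left(-25854\right) \left(- \frac{647}{12}\right) + \frac{20063}{22894} = \frac{2787923}{2} + \frac{20063}{22894} = \frac{15956687322}{11447}$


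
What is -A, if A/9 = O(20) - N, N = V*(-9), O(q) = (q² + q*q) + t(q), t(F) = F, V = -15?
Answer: -6165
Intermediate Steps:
O(q) = q + 2*q² (O(q) = (q² + q*q) + q = (q² + q²) + q = 2*q² + q = q + 2*q²)
N = 135 (N = -15*(-9) = 135)
A = 6165 (A = 9*(20*(1 + 2*20) - 1*135) = 9*(20*(1 + 40) - 135) = 9*(20*41 - 135) = 9*(820 - 135) = 9*685 = 6165)
-A = -1*6165 = -6165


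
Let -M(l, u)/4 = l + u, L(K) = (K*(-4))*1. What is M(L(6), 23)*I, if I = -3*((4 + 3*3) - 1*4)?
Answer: -108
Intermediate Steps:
L(K) = -4*K (L(K) = -4*K*1 = -4*K)
M(l, u) = -4*l - 4*u (M(l, u) = -4*(l + u) = -4*l - 4*u)
I = -27 (I = -3*((4 + 9) - 4) = -3*(13 - 4) = -3*9 = -27)
M(L(6), 23)*I = (-(-16)*6 - 4*23)*(-27) = (-4*(-24) - 92)*(-27) = (96 - 92)*(-27) = 4*(-27) = -108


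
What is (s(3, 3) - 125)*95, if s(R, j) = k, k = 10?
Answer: -10925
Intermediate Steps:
s(R, j) = 10
(s(3, 3) - 125)*95 = (10 - 125)*95 = -115*95 = -10925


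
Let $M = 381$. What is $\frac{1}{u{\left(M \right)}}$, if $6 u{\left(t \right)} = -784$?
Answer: $- \frac{3}{392} \approx -0.0076531$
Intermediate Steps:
$u{\left(t \right)} = - \frac{392}{3}$ ($u{\left(t \right)} = \frac{1}{6} \left(-784\right) = - \frac{392}{3}$)
$\frac{1}{u{\left(M \right)}} = \frac{1}{- \frac{392}{3}} = - \frac{3}{392}$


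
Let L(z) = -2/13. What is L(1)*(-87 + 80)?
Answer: 14/13 ≈ 1.0769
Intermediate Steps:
L(z) = -2/13 (L(z) = -2*1/13 = -2/13)
L(1)*(-87 + 80) = -2*(-87 + 80)/13 = -2/13*(-7) = 14/13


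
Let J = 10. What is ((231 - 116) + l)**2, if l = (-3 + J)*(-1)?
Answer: 11664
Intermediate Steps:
l = -7 (l = (-3 + 10)*(-1) = 7*(-1) = -7)
((231 - 116) + l)**2 = ((231 - 116) - 7)**2 = (115 - 7)**2 = 108**2 = 11664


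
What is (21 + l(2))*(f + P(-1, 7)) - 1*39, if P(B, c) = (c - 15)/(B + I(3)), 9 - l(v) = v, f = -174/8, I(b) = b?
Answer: -760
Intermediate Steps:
f = -87/4 (f = -174*1/8 = -87/4 ≈ -21.750)
l(v) = 9 - v
P(B, c) = (-15 + c)/(3 + B) (P(B, c) = (c - 15)/(B + 3) = (-15 + c)/(3 + B))
(21 + l(2))*(f + P(-1, 7)) - 1*39 = (21 + (9 - 1*2))*(-87/4 + (-15 + 7)/(3 - 1)) - 1*39 = (21 + (9 - 2))*(-87/4 - 8/2) - 39 = (21 + 7)*(-87/4 + (1/2)*(-8)) - 39 = 28*(-87/4 - 4) - 39 = 28*(-103/4) - 39 = -721 - 39 = -760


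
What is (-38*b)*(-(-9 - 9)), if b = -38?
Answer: 25992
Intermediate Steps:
(-38*b)*(-(-9 - 9)) = (-38*(-38))*(-(-9 - 9)) = 1444*(-1*(-18)) = 1444*18 = 25992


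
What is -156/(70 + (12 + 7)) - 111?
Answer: -10035/89 ≈ -112.75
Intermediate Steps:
-156/(70 + (12 + 7)) - 111 = -156/(70 + 19) - 111 = -156/89 - 111 = -10035/89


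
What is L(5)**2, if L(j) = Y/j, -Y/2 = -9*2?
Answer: 1296/25 ≈ 51.840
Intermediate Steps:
Y = 36 (Y = -(-18)*2 = -2*(-18) = 36)
L(j) = 36/j
L(5)**2 = (36/5)**2 = 1296/25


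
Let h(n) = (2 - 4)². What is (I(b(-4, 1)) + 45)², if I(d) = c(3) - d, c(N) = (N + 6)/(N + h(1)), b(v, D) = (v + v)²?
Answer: 15376/49 ≈ 313.80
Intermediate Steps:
h(n) = 4 (h(n) = (-2)² = 4)
b(v, D) = 4*v² (b(v, D) = (2*v)² = 4*v²)
c(N) = (6 + N)/(4 + N) (c(N) = (N + 6)/(N + 4) = (6 + N)/(4 + N))
I(d) = 9/7 - d (I(d) = (6 + 3)/(4 + 3) - d = 9/7 - d)
(I(b(-4, 1)) + 45)² = ((9/7 - 4*(-4)²) + 45)² = ((9/7 - 4*16) + 45)² = ((9/7 - 1*64) + 45)² = ((9/7 - 64) + 45)² = (-439/7 + 45)² = (-124/7)² = 15376/49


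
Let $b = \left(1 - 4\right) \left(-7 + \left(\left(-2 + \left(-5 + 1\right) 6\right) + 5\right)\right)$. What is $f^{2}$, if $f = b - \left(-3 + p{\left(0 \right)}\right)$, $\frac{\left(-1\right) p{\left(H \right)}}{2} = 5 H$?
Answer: $7569$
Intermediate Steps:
$p{\left(H \right)} = - 10 H$ ($p{\left(H \right)} = - 2 \cdot 5 H = - 10 H$)
$b = 84$ ($b = - 3 \left(-7 + \left(\left(-2 - 24\right) + 5\right)\right) = - 3 \left(-7 + \left(-26 + 5\right)\right) = - 3 \left(-7 - 21\right) = \left(-3\right) \left(-28\right) = 84$)
$f = 87$ ($f = 84 + \left(3 - \left(-10\right) 0\right) = 84 + \left(3 - 0\right) = 84 + \left(3 + 0\right) = 84 + 3 = 87$)
$f^{2} = 87^{2} = 7569$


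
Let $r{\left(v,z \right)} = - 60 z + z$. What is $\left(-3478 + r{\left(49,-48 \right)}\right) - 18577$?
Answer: $-19223$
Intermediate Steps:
$r{\left(v,z \right)} = - 59 z$
$\left(-3478 + r{\left(49,-48 \right)}\right) - 18577 = \left(-3478 - -2832\right) - 18577 = \left(-3478 + 2832\right) - 18577 = -646 - 18577 = -19223$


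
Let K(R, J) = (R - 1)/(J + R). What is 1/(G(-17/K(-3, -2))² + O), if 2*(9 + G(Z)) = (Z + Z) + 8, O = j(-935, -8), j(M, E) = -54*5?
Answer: 16/6705 ≈ 0.0023863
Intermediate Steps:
K(R, J) = (-1 + R)/(J + R)
j(M, E) = -270
O = -270
G(Z) = -5 + Z (G(Z) = -9 + ((Z + Z) + 8)/2 = -9 + (2*Z + 8)/2 = -9 + (8 + 2*Z)/2 = -9 + (4 + Z) = -5 + Z)
1/(G(-17/K(-3, -2))² + O) = 1/((-5 - 17*(-2 - 3)/(-1 - 3))² - 270) = 1/((-5 - 17/(-4/(-5)))² - 270) = 1/((-5 - 17/((-⅕*(-4))))² - 270) = 1/((-5 - 17/⅘)² - 270) = 1/((-5 - 17*5/4)² - 270) = 1/((-5 - 85/4)² - 270) = 1/((-105/4)² - 270) = 1/(11025/16 - 270) = 1/(6705/16) = 16/6705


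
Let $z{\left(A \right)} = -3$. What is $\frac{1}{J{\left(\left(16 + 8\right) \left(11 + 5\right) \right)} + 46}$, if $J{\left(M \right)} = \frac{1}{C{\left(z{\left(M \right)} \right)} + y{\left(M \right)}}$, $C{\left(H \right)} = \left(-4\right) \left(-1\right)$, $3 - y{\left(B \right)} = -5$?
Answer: $\frac{12}{553} \approx 0.0217$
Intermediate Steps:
$y{\left(B \right)} = 8$ ($y{\left(B \right)} = 3 - -5 = 3 + 5 = 8$)
$C{\left(H \right)} = 4$
$J{\left(M \right)} = \frac{1}{12}$ ($J{\left(M \right)} = \frac{1}{4 + 8} = \frac{1}{12}$)
$\frac{1}{J{\left(\left(16 + 8\right) \left(11 + 5\right) \right)} + 46} = \frac{1}{\frac{1}{12} + 46} = \frac{1}{\frac{553}{12}} = \frac{12}{553}$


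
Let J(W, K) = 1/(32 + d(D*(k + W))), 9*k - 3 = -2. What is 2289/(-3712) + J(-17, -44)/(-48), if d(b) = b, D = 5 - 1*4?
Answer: -4875/7888 ≈ -0.61803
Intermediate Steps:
k = 1/9 (k = 1/3 + (1/9)*(-2) = 1/3 - 2/9 = 1/9 ≈ 0.11111)
D = 1 (D = 5 - 4 = 1)
J(W, K) = 1/(289/9 + W) (J(W, K) = 1/(32 + 1*(1/9 + W)) = 1/(32 + (1/9 + W)) = 1/(289/9 + W))
2289/(-3712) + J(-17, -44)/(-48) = 2289/(-3712) + (9/(289 + 9*(-17)))/(-48) = 2289*(-1/3712) + (9/(289 - 153))*(-1/48) = -2289/3712 + (9/136)*(-1/48) = -2289/3712 - 3/2176 = -4875/7888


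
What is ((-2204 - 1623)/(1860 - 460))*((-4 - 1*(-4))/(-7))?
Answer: 0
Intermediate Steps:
((-2204 - 1623)/(1860 - 460))*((-4 - 1*(-4))/(-7)) = (-3827/1400)*((-4 + 4)*(-1/7)) = (-3827*1/1400)*(0*(-1/7)) = -3827/1400*0 = 0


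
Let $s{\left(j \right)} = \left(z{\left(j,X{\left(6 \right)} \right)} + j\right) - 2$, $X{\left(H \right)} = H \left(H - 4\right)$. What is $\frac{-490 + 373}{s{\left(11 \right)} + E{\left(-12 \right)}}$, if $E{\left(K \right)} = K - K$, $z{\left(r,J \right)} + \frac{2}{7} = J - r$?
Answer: $- \frac{819}{68} \approx -12.044$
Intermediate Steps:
$X{\left(H \right)} = H \left(-4 + H\right)$
$z{\left(r,J \right)} = - \frac{2}{7} + J - r$ ($z{\left(r,J \right)} = - \frac{2}{7} + \left(J - r\right) = - \frac{2}{7} + J - r$)
$E{\left(K \right)} = 0$
$s{\left(j \right)} = \frac{68}{7}$ ($s{\left(j \right)} = \left(\left(- \frac{2}{7} + 6 \left(-4 + 6\right) - j\right) + j\right) - 2 = \left(\left(- \frac{2}{7} + 6 \cdot 2 - j\right) + j\right) - 2 = \left(\left(- \frac{2}{7} + 12 - j\right) + j\right) - 2 = \left(\left(\frac{82}{7} - j\right) + j\right) - 2 = \frac{82}{7} - 2 = \frac{68}{7}$)
$\frac{-490 + 373}{s{\left(11 \right)} + E{\left(-12 \right)}} = \frac{-490 + 373}{\frac{68}{7} + 0} = - \frac{117}{\frac{68}{7}} = \left(-117\right) \frac{7}{68} = - \frac{819}{68}$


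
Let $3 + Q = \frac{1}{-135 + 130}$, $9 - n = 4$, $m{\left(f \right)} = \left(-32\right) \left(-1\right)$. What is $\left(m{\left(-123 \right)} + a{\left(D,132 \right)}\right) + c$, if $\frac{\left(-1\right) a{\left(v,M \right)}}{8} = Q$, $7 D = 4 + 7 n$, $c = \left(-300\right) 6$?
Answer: $- \frac{8712}{5} \approx -1742.4$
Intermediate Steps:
$m{\left(f \right)} = 32$
$n = 5$ ($n = 9 - 4 = 5$)
$Q = - \frac{16}{5}$ ($Q = -3 + \frac{1}{-135 + 130} = -3 + \frac{1}{-5} = -3 - \frac{1}{5} = - \frac{16}{5} \approx -3.2$)
$c = -1800$
$D = \frac{39}{7}$ ($D = \frac{4 + 7 \cdot 5}{7} = \frac{4 + 35}{7} = \frac{1}{7} \cdot 39 = \frac{39}{7} \approx 5.5714$)
$a{\left(v,M \right)} = \frac{128}{5}$ ($a{\left(v,M \right)} = \left(-8\right) \left(- \frac{16}{5}\right) = \frac{128}{5}$)
$\left(m{\left(-123 \right)} + a{\left(D,132 \right)}\right) + c = \left(32 + \frac{128}{5}\right) - 1800 = \frac{288}{5} - 1800 = - \frac{8712}{5}$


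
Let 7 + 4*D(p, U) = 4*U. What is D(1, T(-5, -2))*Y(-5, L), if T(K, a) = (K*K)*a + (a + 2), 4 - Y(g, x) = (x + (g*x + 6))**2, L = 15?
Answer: 150696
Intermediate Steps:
Y(g, x) = 4 - (6 + x + g*x)**2 (Y(g, x) = 4 - (x + (g*x + 6))**2 = 4 - (x + (6 + g*x))**2 = 4 - (6 + x + g*x)**2)
T(K, a) = 2 + a + a*K**2 (T(K, a) = K**2*a + (2 + a) = a*K**2 + (2 + a) = 2 + a + a*K**2)
D(p, U) = -7/4 + U (D(p, U) = -7/4 + (4*U)/4 = -7/4 + U)
D(1, T(-5, -2))*Y(-5, L) = (-7/4 + (2 - 2 - 2*(-5)**2))*(4 - (6 + 15 - 5*15)**2) = (-7/4 + (2 - 2 - 2*25))*(4 - (6 + 15 - 75)**2) = (-7/4 + (2 - 2 - 50))*(4 - 1*(-54)**2) = (-7/4 - 50)*(4 - 1*2916) = -207*(4 - 2916)/4 = -207/4*(-2912) = 150696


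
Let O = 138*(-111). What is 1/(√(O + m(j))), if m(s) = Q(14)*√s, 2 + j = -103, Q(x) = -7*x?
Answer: √2/(2*√(-7659 - 49*I*√105)) ≈ 0.00026413 + 0.0080668*I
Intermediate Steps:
j = -105 (j = -2 - 103 = -105)
m(s) = -98*√s (m(s) = (-7*14)*√s = -98*√s)
O = -15318
1/(√(O + m(j))) = 1/(√(-15318 - 98*I*√105)) = (-15318 - 98*I*√105)^(-½)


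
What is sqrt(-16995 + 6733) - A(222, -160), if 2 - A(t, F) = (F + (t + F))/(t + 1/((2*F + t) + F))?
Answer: -139834/57275 + I*sqrt(10262) ≈ -2.4414 + 101.3*I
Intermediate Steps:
A(t, F) = 2 - (t + 2*F)/(t + 1/(t + 3*F)) (A(t, F) = 2 - (F + (t + F))/(t + 1/((2*F + t) + F)) = 2 - (F + (F + t))/(t + 1/((t + 2*F) + F)) = 2 - (t + 2*F)/(t + 1/(t + 3*F)))
sqrt(-16995 + 6733) - A(222, -160) = sqrt(-16995 + 6733) - (2 + 222**2 - 6*(-160)**2 - 160*222)/(1 + 222**2 + 3*(-160)*222) = sqrt(-10262) - (2 + 49284 - 6*25600 - 35520)/(1 + 49284 - 106560) = I*sqrt(10262) - (2 + 49284 - 153600 - 35520)/(-57275) = I*sqrt(10262) - (-1)*(-139834)/57275 = I*sqrt(10262) - 1*139834/57275 = I*sqrt(10262) - 139834/57275 = -139834/57275 + I*sqrt(10262)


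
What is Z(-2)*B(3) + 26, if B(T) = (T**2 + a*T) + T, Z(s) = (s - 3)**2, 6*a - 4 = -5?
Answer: 627/2 ≈ 313.50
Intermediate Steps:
a = -1/6 (a = 2/3 + (1/6)*(-5) = 2/3 - 5/6 = -1/6 ≈ -0.16667)
Z(s) = (-3 + s)**2
B(T) = T**2 + 5*T/6 (B(T) = (T**2 - T/6) + T = T**2 + 5*T/6)
Z(-2)*B(3) + 26 = (-3 - 2)**2*((1/6)*3*(5 + 6*3)) + 26 = (-5)**2*((1/6)*3*(5 + 18)) + 26 = 25*((1/6)*3*23) + 26 = 25*(23/2) + 26 = 575/2 + 26 = 627/2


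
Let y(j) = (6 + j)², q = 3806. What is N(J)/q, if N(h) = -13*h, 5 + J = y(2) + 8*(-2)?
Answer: -559/3806 ≈ -0.14687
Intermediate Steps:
J = 43 (J = -5 + ((6 + 2)² + 8*(-2)) = -5 + (8² - 16) = -5 + (64 - 16) = -5 + 48 = 43)
N(J)/q = -13*43/3806 = -559*1/3806 = -559/3806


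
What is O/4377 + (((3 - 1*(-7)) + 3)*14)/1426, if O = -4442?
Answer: -2768839/3120801 ≈ -0.88722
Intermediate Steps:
O/4377 + (((3 - 1*(-7)) + 3)*14)/1426 = -4442/4377 + (((3 - 1*(-7)) + 3)*14)/1426 = -4442*1/4377 + (((3 + 7) + 3)*14)*(1/1426) = -4442/4377 + ((10 + 3)*14)*(1/1426) = -4442/4377 + (13*14)*(1/1426) = -4442/4377 + 182*(1/1426) = -4442/4377 + 91/713 = -2768839/3120801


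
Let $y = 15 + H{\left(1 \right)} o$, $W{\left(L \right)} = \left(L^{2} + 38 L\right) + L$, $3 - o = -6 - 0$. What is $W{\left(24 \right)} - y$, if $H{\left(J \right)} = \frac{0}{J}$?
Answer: $1497$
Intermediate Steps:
$H{\left(J \right)} = 0$
$o = 9$ ($o = 3 - \left(-6 - 0\right) = 3 - \left(-6 + 0\right) = 3 - -6 = 3 + 6 = 9$)
$W{\left(L \right)} = L^{2} + 39 L$
$y = 15$ ($y = 15 + 0 \cdot 9 = 15 + 0 = 15$)
$W{\left(24 \right)} - y = 24 \left(39 + 24\right) - 15 = 24 \cdot 63 - 15 = 1512 - 15 = 1497$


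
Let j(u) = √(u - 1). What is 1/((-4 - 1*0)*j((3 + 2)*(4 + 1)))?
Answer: -√6/48 ≈ -0.051031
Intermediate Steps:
j(u) = √(-1 + u)
1/((-4 - 1*0)*j((3 + 2)*(4 + 1))) = 1/((-4 - 1*0)*√(-1 + (3 + 2)*(4 + 1))) = 1/((-4 + 0)*√(-1 + 5*5)) = 1/(-4*√(-1 + 25)) = 1/(-8*√6) = -√6/48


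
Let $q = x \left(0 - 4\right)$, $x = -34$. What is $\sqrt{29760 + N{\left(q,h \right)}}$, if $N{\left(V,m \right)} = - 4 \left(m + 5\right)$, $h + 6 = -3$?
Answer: $4 \sqrt{1861} \approx 172.56$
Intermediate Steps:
$q = 136$ ($q = - 34 \left(0 - 4\right) = \left(-34\right) \left(-4\right) = 136$)
$h = -9$ ($h = -6 - 3 = -9$)
$N{\left(V,m \right)} = -20 - 4 m$ ($N{\left(V,m \right)} = - 4 \left(5 + m\right) = -20 - 4 m$)
$\sqrt{29760 + N{\left(q,h \right)}} = \sqrt{29760 - -16} = \sqrt{29760 + \left(-20 + 36\right)} = \sqrt{29760 + 16} = \sqrt{29776} = 4 \sqrt{1861}$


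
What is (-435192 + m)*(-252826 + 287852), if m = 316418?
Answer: -4160178124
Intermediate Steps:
(-435192 + m)*(-252826 + 287852) = (-435192 + 316418)*(-252826 + 287852) = -118774*35026 = -4160178124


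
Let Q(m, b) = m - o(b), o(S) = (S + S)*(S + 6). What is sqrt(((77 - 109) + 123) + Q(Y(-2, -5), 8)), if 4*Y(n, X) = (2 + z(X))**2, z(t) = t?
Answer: I*sqrt(523)/2 ≈ 11.435*I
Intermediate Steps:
o(S) = 2*S*(6 + S) (o(S) = (2*S)*(6 + S) = 2*S*(6 + S))
Y(n, X) = (2 + X)**2/4
Q(m, b) = m - 2*b*(6 + b)
sqrt(((77 - 109) + 123) + Q(Y(-2, -5), 8)) = sqrt(((77 - 109) + 123) + ((2 - 5)**2/4 - 2*8*(6 + 8))) = sqrt((-32 + 123) + ((1/4)*(-3)**2 - 2*8*14)) = sqrt(91 + ((1/4)*9 - 224)) = sqrt(91 + (9/4 - 224)) = sqrt(91 - 887/4) = sqrt(-523/4) = I*sqrt(523)/2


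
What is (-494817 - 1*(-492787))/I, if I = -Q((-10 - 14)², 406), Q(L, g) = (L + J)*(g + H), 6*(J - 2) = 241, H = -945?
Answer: -1740/285593 ≈ -0.0060926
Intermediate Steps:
J = 253/6 (J = 2 + (⅙)*241 = 2 + 241/6 = 253/6 ≈ 42.167)
Q(L, g) = (-945 + g)*(253/6 + L) (Q(L, g) = (L + 253/6)*(g - 945) = (253/6 + L)*(-945 + g) = (-945 + g)*(253/6 + L))
I = 1999151/6 (I = -(-79695/2 - 945*(-10 - 14)² + (253/6)*406 + (-10 - 14)²*406) = -(-79695/2 - 945*(-24)² + 51359/3 + (-24)²*406) = -(-79695/2 - 945*576 + 51359/3 + 576*406) = -(-79695/2 - 544320 + 51359/3 + 233856) = -1*(-1999151/6) = 1999151/6 ≈ 3.3319e+5)
(-494817 - 1*(-492787))/I = (-494817 - 1*(-492787))/(1999151/6) = (-494817 + 492787)*(6/1999151) = -2030*6/1999151 = -1740/285593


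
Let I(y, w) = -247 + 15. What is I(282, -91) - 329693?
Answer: -329925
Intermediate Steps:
I(y, w) = -232
I(282, -91) - 329693 = -232 - 329693 = -329925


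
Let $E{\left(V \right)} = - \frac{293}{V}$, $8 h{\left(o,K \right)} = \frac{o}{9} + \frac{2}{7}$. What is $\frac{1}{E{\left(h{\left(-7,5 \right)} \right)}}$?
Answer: $\frac{31}{147672} \approx 0.00020992$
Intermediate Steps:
$h{\left(o,K \right)} = \frac{1}{28} + \frac{o}{72}$ ($h{\left(o,K \right)} = \frac{\frac{o}{9} + \frac{2}{7}}{8} = \frac{\frac{2}{7} + \frac{o}{9}}{8} = \frac{1}{28} + \frac{o}{72}$)
$\frac{1}{E{\left(h{\left(-7,5 \right)} \right)}} = \frac{1}{\left(-293\right) \frac{1}{\frac{1}{28} + \frac{1}{72} \left(-7\right)}} = \frac{1}{\left(-293\right) \frac{1}{\frac{1}{28} - \frac{7}{72}}} = \frac{1}{\left(-293\right) \frac{1}{- \frac{31}{504}}} = \frac{1}{\left(-293\right) \left(- \frac{504}{31}\right)} = \frac{1}{\frac{147672}{31}} = \frac{31}{147672}$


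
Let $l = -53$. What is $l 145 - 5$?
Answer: $-7690$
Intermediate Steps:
$l 145 - 5 = \left(-53\right) 145 - 5 = -7685 - 5 = -7690$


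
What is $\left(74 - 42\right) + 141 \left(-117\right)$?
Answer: $-16465$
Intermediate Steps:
$\left(74 - 42\right) + 141 \left(-117\right) = 32 - 16497 = -16465$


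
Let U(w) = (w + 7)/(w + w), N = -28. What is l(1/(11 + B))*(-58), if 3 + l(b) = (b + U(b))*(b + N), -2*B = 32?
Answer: -698958/25 ≈ -27958.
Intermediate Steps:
B = -16 (B = -1/2*32 = -16)
U(w) = (7 + w)/(2*w) (U(w) = (7 + w)/((2*w)) = (7 + w)*(1/(2*w)) = (7 + w)/(2*w))
l(b) = -3 + (-28 + b)*(b + (7 + b)/(2*b)) (l(b) = -3 + (b + (7 + b)/(2*b))*(b - 28) = -3 + (b + (7 + b)/(2*b))*(-28 + b) = -3 + (-28 + b)*(b + (7 + b)/(2*b)))
l(1/(11 + B))*(-58) = (-27/2 + (1/(11 - 16))**2 - 98/(1/(11 - 16)) - 55/(2*(11 - 16)))*(-58) = (-27/2 + (1/(-5))**2 - 98/(1/(-5)) - 55/2/(-5))*(-58) = (-27/2 + (-1/5)**2 - 98/(-1/5) - 55/2*(-1/5))*(-58) = (-27/2 + 1/25 - 98*(-5) + 11/2)*(-58) = (-27/2 + 1/25 + 490 + 11/2)*(-58) = (12051/25)*(-58) = -698958/25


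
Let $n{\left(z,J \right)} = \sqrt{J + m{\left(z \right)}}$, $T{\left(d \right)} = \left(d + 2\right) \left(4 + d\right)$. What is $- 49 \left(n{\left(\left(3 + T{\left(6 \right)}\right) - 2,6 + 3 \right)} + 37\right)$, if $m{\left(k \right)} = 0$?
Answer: $-1960$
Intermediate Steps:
$T{\left(d \right)} = \left(2 + d\right) \left(4 + d\right)$
$n{\left(z,J \right)} = \sqrt{J}$ ($n{\left(z,J \right)} = \sqrt{J + 0} = \sqrt{J}$)
$- 49 \left(n{\left(\left(3 + T{\left(6 \right)}\right) - 2,6 + 3 \right)} + 37\right) = - 49 \left(\sqrt{6 + 3} + 37\right) = - 49 \left(\sqrt{9} + 37\right) = - 49 \left(3 + 37\right) = \left(-49\right) 40 = -1960$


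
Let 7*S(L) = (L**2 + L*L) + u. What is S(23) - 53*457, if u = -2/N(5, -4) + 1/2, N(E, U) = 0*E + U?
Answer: -168488/7 ≈ -24070.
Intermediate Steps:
N(E, U) = U (N(E, U) = 0 + U = U)
u = 1 (u = -2/(-4) + 1/2 = -2*(-1/4) + 1*(1/2) = 1/2 + 1/2 = 1)
S(L) = 1/7 + 2*L**2/7 (S(L) = ((L**2 + L*L) + 1)/7 = ((L**2 + L**2) + 1)/7 = (2*L**2 + 1)/7 = (1 + 2*L**2)/7 = 1/7 + 2*L**2/7)
S(23) - 53*457 = (1/7 + (2/7)*23**2) - 53*457 = (1/7 + (2/7)*529) - 24221 = (1/7 + 1058/7) - 24221 = 1059/7 - 24221 = -168488/7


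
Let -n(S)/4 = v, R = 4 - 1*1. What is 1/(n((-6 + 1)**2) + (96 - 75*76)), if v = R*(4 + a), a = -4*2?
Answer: -1/5556 ≈ -0.00017999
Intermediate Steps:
R = 3 (R = 4 - 1 = 3)
a = -8
v = -12 (v = 3*(4 - 8) = 3*(-4) = -12)
n(S) = 48 (n(S) = -4*(-12) = 48)
1/(n((-6 + 1)**2) + (96 - 75*76)) = 1/(48 + (96 - 75*76)) = 1/(48 + (96 - 5700)) = 1/(48 - 5604) = 1/(-5556) = -1/5556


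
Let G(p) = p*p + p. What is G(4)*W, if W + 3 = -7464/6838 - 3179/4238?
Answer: -53964910/557297 ≈ -96.833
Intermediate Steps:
W = -5396491/1114594 (W = -3 + (-7464/6838 - 3179/4238) = -3 + (-7464*1/6838 - 3179*1/4238) = -3 + (-3732/3419 - 3179/4238) = -3 - 2052709/1114594 = -5396491/1114594 ≈ -4.8417)
G(p) = p + p**2 (G(p) = p**2 + p = p + p**2)
G(4)*W = (4*(1 + 4))*(-5396491/1114594) = (4*5)*(-5396491/1114594) = 20*(-5396491/1114594) = -53964910/557297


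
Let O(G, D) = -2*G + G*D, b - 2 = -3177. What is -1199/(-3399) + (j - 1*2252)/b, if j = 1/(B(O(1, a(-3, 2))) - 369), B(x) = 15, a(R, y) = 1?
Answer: 122949377/115766850 ≈ 1.0620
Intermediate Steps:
b = -3175 (b = 2 - 3177 = -3175)
O(G, D) = -2*G + D*G
j = -1/354 (j = 1/(15 - 369) = 1/(-354) = -1/354 ≈ -0.0028249)
-1199/(-3399) + (j - 1*2252)/b = -1199/(-3399) + (-1/354 - 1*2252)/(-3175) = -1199*(-1/3399) + (-1/354 - 2252)*(-1/3175) = 109/309 - 797209/354*(-1/3175) = 109/309 + 797209/1123950 = 122949377/115766850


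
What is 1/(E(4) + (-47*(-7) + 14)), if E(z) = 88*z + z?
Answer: 1/699 ≈ 0.0014306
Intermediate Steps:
E(z) = 89*z
1/(E(4) + (-47*(-7) + 14)) = 1/(89*4 + (-47*(-7) + 14)) = 1/(356 + (329 + 14)) = 1/(356 + 343) = 1/699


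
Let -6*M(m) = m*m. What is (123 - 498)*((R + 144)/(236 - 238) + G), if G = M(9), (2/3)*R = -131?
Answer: -19125/4 ≈ -4781.3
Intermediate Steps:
R = -393/2 (R = (3/2)*(-131) = -393/2 ≈ -196.50)
M(m) = -m²/6 (M(m) = -m*m/6 = -m²/6)
G = -27/2 (G = -⅙*9² = -⅙*81 = -27/2 ≈ -13.500)
(123 - 498)*((R + 144)/(236 - 238) + G) = (123 - 498)*((-393/2 + 144)/(236 - 238) - 27/2) = -375*(-105/2/(-2) - 27/2) = -375*(-105/2*(-½) - 27/2) = -375*(105/4 - 27/2) = -375*51/4 = -19125/4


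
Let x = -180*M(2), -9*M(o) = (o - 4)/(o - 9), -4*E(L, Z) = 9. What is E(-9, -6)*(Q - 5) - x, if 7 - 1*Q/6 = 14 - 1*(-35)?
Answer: 16031/28 ≈ 572.54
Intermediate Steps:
E(L, Z) = -9/4 (E(L, Z) = -¼*9 = -9/4)
M(o) = -(-4 + o)/(9*(-9 + o)) (M(o) = -(o - 4)/(9*(o - 9)) = -(-4 + o)/(9*(-9 + o)))
Q = -252 (Q = 42 - 6*(14 - 1*(-35)) = 42 - 6*(14 + 35) = 42 - 6*49 = 42 - 294 = -252)
x = 40/7 (x = -20*(4 - 1*2)/(-9 + 2) = -20*(4 - 2)/(-7) = -20*(-1)*2/7 = -180*(-2/63) = 40/7 ≈ 5.7143)
E(-9, -6)*(Q - 5) - x = -9*(-252 - 5)/4 - 1*40/7 = -9/4*(-257) - 40/7 = 2313/4 - 40/7 = 16031/28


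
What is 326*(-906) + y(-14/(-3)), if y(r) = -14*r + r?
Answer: -886250/3 ≈ -2.9542e+5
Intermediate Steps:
y(r) = -13*r
326*(-906) + y(-14/(-3)) = 326*(-906) - (-182)/(-3) = -295356 - (-182)*(-1)/3 = -295356 - 13*14/3 = -295356 - 182/3 = -886250/3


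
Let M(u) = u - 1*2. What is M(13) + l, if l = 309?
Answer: 320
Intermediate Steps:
M(u) = -2 + u (M(u) = u - 2 = -2 + u)
M(13) + l = (-2 + 13) + 309 = 11 + 309 = 320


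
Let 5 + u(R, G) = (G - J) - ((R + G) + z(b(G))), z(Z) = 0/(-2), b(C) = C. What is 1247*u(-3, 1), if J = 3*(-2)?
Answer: 4988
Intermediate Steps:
J = -6
z(Z) = 0 (z(Z) = 0*(-½) = 0)
u(R, G) = 1 - R (u(R, G) = -5 + ((G - 1*(-6)) - ((R + G) + 0)) = -5 + ((G + 6) - ((G + R) + 0)) = -5 + ((6 + G) - (G + R)) = -5 + ((6 + G) + (-G - R)) = -5 + (6 - R) = 1 - R)
1247*u(-3, 1) = 1247*(1 - 1*(-3)) = 1247*(1 + 3) = 1247*4 = 4988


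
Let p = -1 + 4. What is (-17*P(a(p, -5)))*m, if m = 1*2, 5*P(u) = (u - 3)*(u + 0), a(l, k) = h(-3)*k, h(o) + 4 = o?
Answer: -7616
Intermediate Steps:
h(o) = -4 + o
p = 3
a(l, k) = -7*k (a(l, k) = (-4 - 3)*k = -7*k)
P(u) = u*(-3 + u)/5 (P(u) = ((u - 3)*(u + 0))/5 = ((-3 + u)*u)/5 = (u*(-3 + u))/5 = u*(-3 + u)/5)
m = 2
(-17*P(a(p, -5)))*m = -17*(-7*(-5))*(-3 - 7*(-5))/5*2 = -17*35*(-3 + 35)/5*2 = -17*35*32/5*2 = -17*224*2 = -3808*2 = -7616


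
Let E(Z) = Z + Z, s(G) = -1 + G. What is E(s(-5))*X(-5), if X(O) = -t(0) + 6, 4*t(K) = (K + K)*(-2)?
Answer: -72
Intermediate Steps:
t(K) = -K (t(K) = ((K + K)*(-2))/4 = ((2*K)*(-2))/4 = (-4*K)/4 = -K)
X(O) = 6 (X(O) = -(-1)*0 + 6 = -1*0 + 6 = 0 + 6 = 6)
E(Z) = 2*Z
E(s(-5))*X(-5) = (2*(-1 - 5))*6 = (2*(-6))*6 = -12*6 = -72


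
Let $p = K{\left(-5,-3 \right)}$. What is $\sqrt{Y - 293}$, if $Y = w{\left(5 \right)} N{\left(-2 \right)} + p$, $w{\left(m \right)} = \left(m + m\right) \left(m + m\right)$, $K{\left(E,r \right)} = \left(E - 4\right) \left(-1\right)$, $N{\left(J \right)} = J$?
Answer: $22 i \approx 22.0 i$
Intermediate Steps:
$K{\left(E,r \right)} = 4 - E$ ($K{\left(E,r \right)} = \left(-4 + E\right) \left(-1\right) = 4 - E$)
$w{\left(m \right)} = 4 m^{2}$ ($w{\left(m \right)} = 2 m 2 m = 4 m^{2}$)
$p = 9$ ($p = 4 - -5 = 4 + 5 = 9$)
$Y = -191$ ($Y = 4 \cdot 5^{2} \left(-2\right) + 9 = 4 \cdot 25 \left(-2\right) + 9 = 100 \left(-2\right) + 9 = -200 + 9 = -191$)
$\sqrt{Y - 293} = \sqrt{-191 - 293} = \sqrt{-484} = 22 i$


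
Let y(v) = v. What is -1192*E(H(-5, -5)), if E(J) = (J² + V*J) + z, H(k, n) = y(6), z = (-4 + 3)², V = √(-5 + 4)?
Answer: -44104 - 7152*I ≈ -44104.0 - 7152.0*I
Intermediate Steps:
V = I (V = √(-1) = I ≈ 1.0*I)
z = 1 (z = (-1)² = 1)
H(k, n) = 6
E(J) = 1 + J² + I*J (E(J) = (J² + I*J) + 1 = 1 + J² + I*J)
-1192*E(H(-5, -5)) = -1192*(1 + 6² + I*6) = -1192*(1 + 36 + 6*I) = -1192*(37 + 6*I) = -44104 - 7152*I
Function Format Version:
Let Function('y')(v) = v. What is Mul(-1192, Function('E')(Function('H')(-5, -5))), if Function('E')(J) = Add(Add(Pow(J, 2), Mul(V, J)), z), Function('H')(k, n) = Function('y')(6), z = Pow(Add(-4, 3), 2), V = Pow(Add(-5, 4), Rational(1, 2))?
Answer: Add(-44104, Mul(-7152, I)) ≈ Add(-44104., Mul(-7152.0, I))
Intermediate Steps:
V = I (V = Pow(-1, Rational(1, 2)) = I ≈ Mul(1.0000, I))
z = 1 (z = Pow(-1, 2) = 1)
Function('H')(k, n) = 6
Function('E')(J) = Add(1, Pow(J, 2), Mul(I, J)) (Function('E')(J) = Add(Add(Pow(J, 2), Mul(I, J)), 1) = Add(1, Pow(J, 2), Mul(I, J)))
Mul(-1192, Function('E')(Function('H')(-5, -5))) = Mul(-1192, Add(1, Pow(6, 2), Mul(I, 6))) = Mul(-1192, Add(1, 36, Mul(6, I))) = Mul(-1192, Add(37, Mul(6, I))) = Add(-44104, Mul(-7152, I))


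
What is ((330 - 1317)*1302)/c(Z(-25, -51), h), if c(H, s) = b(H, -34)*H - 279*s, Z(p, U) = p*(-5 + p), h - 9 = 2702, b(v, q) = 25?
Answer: 428358/245873 ≈ 1.7422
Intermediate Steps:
h = 2711 (h = 9 + 2702 = 2711)
c(H, s) = -279*s + 25*H (c(H, s) = 25*H - 279*s = -279*s + 25*H)
((330 - 1317)*1302)/c(Z(-25, -51), h) = ((330 - 1317)*1302)/(-279*2711 + 25*(-25*(-5 - 25))) = (-987*1302)/(-756369 + 25*(-25*(-30))) = -1285074/(-756369 + 25*750) = -1285074/(-756369 + 18750) = -1285074/(-737619) = -1285074*(-1/737619) = 428358/245873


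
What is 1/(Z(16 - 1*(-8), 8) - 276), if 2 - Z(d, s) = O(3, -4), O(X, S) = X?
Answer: -1/277 ≈ -0.0036101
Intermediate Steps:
Z(d, s) = -1 (Z(d, s) = 2 - 1*3 = 2 - 3 = -1)
1/(Z(16 - 1*(-8), 8) - 276) = 1/(-1 - 276) = 1/(-277) = -1/277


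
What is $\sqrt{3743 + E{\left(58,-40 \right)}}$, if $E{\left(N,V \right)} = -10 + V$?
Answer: $\sqrt{3693} \approx 60.77$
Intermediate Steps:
$\sqrt{3743 + E{\left(58,-40 \right)}} = \sqrt{3743 - 50} = \sqrt{3693}$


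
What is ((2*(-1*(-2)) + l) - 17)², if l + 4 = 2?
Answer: 225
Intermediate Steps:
l = -2 (l = -4 + 2 = -2)
((2*(-1*(-2)) + l) - 17)² = ((2*(-1*(-2)) - 2) - 17)² = ((2*2 - 2) - 17)² = ((4 - 2) - 17)² = (2 - 17)² = (-15)² = 225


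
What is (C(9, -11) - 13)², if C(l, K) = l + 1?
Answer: 9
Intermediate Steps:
C(l, K) = 1 + l
(C(9, -11) - 13)² = ((1 + 9) - 13)² = (10 - 13)² = (-3)² = 9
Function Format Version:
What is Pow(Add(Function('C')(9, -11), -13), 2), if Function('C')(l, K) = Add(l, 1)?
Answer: 9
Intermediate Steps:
Function('C')(l, K) = Add(1, l)
Pow(Add(Function('C')(9, -11), -13), 2) = Pow(Add(Add(1, 9), -13), 2) = Pow(Add(10, -13), 2) = Pow(-3, 2) = 9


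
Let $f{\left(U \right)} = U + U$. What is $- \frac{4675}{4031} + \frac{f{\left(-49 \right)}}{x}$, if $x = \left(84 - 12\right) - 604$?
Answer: $- \frac{149433}{153178} \approx -0.97555$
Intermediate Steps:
$f{\left(U \right)} = 2 U$
$x = -532$ ($x = \left(84 + \left(-218 + 206\right)\right) - 604 = \left(84 - 12\right) - 604 = 72 - 604 = -532$)
$- \frac{4675}{4031} + \frac{f{\left(-49 \right)}}{x} = - \frac{4675}{4031} + \frac{2 \left(-49\right)}{-532} = \left(-4675\right) \frac{1}{4031} - - \frac{7}{38} = - \frac{4675}{4031} + \frac{7}{38} = - \frac{149433}{153178}$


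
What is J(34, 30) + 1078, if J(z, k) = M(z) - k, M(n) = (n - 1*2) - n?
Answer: 1046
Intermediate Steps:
M(n) = -2 (M(n) = (n - 2) - n = (-2 + n) - n = -2)
J(z, k) = -2 - k
J(34, 30) + 1078 = (-2 - 1*30) + 1078 = (-2 - 30) + 1078 = -32 + 1078 = 1046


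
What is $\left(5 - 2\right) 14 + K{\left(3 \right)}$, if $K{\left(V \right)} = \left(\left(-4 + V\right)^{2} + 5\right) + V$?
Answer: $51$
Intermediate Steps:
$K{\left(V \right)} = 5 + V + \left(-4 + V\right)^{2}$ ($K{\left(V \right)} = \left(5 + \left(-4 + V\right)^{2}\right) + V = 5 + V + \left(-4 + V\right)^{2}$)
$\left(5 - 2\right) 14 + K{\left(3 \right)} = \left(5 - 2\right) 14 + \left(5 + 3 + \left(-4 + 3\right)^{2}\right) = \left(5 - 2\right) 14 + \left(5 + 3 + \left(-1\right)^{2}\right) = 3 \cdot 14 + \left(5 + 3 + 1\right) = 42 + 9 = 51$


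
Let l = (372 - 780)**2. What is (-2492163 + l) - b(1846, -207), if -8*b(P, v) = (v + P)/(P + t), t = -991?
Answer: -15907779521/6840 ≈ -2.3257e+6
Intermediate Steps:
l = 166464 (l = (-408)**2 = 166464)
b(P, v) = -(P + v)/(8*(-991 + P)) (b(P, v) = -(v + P)/(8*(P - 991)) = -(P + v)/(8*(-991 + P)))
(-2492163 + l) - b(1846, -207) = (-2492163 + 166464) - (-1*1846 - 1*(-207))/(8*(-991 + 1846)) = -2325699 - (-1846 + 207)/(8*855) = -2325699 - (-1639)/(8*855) = -2325699 - 1*(-1639/6840) = -2325699 + 1639/6840 = -15907779521/6840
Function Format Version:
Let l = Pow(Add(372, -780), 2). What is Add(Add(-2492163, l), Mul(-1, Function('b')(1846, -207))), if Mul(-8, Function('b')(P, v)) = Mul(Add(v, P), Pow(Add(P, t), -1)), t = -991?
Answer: Rational(-15907779521, 6840) ≈ -2.3257e+6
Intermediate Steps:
l = 166464 (l = Pow(-408, 2) = 166464)
Function('b')(P, v) = Mul(Rational(-1, 8), Pow(Add(-991, P), -1), Add(P, v)) (Function('b')(P, v) = Mul(Rational(-1, 8), Mul(Add(v, P), Pow(Add(P, -991), -1))) = Mul(Rational(-1, 8), Mul(Add(P, v), Pow(Add(-991, P), -1))) = Mul(Rational(-1, 8), Mul(Pow(Add(-991, P), -1), Add(P, v))) = Mul(Rational(-1, 8), Pow(Add(-991, P), -1), Add(P, v)))
Add(Add(-2492163, l), Mul(-1, Function('b')(1846, -207))) = Add(Add(-2492163, 166464), Mul(-1, Mul(Rational(1, 8), Pow(Add(-991, 1846), -1), Add(Mul(-1, 1846), Mul(-1, -207))))) = Add(-2325699, Mul(-1, Mul(Rational(1, 8), Pow(855, -1), Add(-1846, 207)))) = Add(-2325699, Mul(-1, Mul(Rational(1, 8), Rational(1, 855), -1639))) = Add(-2325699, Mul(-1, Rational(-1639, 6840))) = Add(-2325699, Rational(1639, 6840)) = Rational(-15907779521, 6840)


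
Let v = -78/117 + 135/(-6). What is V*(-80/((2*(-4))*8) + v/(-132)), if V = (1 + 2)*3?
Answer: 1129/88 ≈ 12.830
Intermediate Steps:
V = 9 (V = 3*3 = 9)
v = -139/6 (v = -78*1/117 + 135*(-⅙) = -⅔ - 45/2 = -139/6 ≈ -23.167)
V*(-80/((2*(-4))*8) + v/(-132)) = 9*(-80/((2*(-4))*8) - 139/6/(-132)) = 9*(-80/((-8*8)) - 139/6*(-1/132)) = 9*(-80/(-64) + 139/792) = 9*(-80*(-1/64) + 139/792) = 9*(5/4 + 139/792) = 9*(1129/792) = 1129/88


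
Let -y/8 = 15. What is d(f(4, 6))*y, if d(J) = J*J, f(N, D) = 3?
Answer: -1080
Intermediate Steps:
y = -120 (y = -8*15 = -120)
d(J) = J²
d(f(4, 6))*y = 3²*(-120) = 9*(-120) = -1080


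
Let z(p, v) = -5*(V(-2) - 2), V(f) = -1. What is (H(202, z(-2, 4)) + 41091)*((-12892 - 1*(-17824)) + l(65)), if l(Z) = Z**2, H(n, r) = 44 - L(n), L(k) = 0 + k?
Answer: 374823481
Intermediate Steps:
L(k) = k
z(p, v) = 15 (z(p, v) = -5*(-1 - 2) = -5*(-3) = 15)
H(n, r) = 44 - n
(H(202, z(-2, 4)) + 41091)*((-12892 - 1*(-17824)) + l(65)) = ((44 - 1*202) + 41091)*((-12892 - 1*(-17824)) + 65**2) = ((44 - 202) + 41091)*((-12892 + 17824) + 4225) = (-158 + 41091)*(4932 + 4225) = 40933*9157 = 374823481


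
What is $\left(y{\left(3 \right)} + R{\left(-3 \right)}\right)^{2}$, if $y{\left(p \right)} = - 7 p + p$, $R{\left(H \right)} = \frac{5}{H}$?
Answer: $\frac{3481}{9} \approx 386.78$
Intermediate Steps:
$y{\left(p \right)} = - 6 p$
$\left(y{\left(3 \right)} + R{\left(-3 \right)}\right)^{2} = \left(\left(-6\right) 3 + \frac{5}{-3}\right)^{2} = \left(-18 + 5 \left(- \frac{1}{3}\right)\right)^{2} = \left(-18 - \frac{5}{3}\right)^{2} = \left(- \frac{59}{3}\right)^{2} = \frac{3481}{9}$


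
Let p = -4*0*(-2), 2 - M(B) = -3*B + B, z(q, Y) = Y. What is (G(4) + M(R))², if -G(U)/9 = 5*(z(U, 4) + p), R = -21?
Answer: 48400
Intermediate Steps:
M(B) = 2 + 2*B (M(B) = 2 - (-3*B + B) = 2 - (-2)*B = 2 + 2*B)
p = 0 (p = 0*(-2) = 0)
G(U) = -180 (G(U) = -45*(4 + 0) = -45*4 = -9*20 = -180)
(G(4) + M(R))² = (-180 + (2 + 2*(-21)))² = (-180 + (2 - 42))² = (-180 - 40)² = (-220)² = 48400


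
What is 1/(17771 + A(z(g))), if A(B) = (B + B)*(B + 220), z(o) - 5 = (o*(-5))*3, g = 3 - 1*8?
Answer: 1/65771 ≈ 1.5204e-5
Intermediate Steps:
g = -5 (g = 3 - 8 = -5)
z(o) = 5 - 15*o (z(o) = 5 + (o*(-5))*3 = 5 - 5*o*3 = 5 - 15*o)
A(B) = 2*B*(220 + B) (A(B) = (2*B)*(220 + B) = 2*B*(220 + B))
1/(17771 + A(z(g))) = 1/(17771 + 2*(5 - 15*(-5))*(220 + (5 - 15*(-5)))) = 1/(17771 + 2*(5 + 75)*(220 + (5 + 75))) = 1/(17771 + 2*80*(220 + 80)) = 1/(17771 + 2*80*300) = 1/(17771 + 48000) = 1/65771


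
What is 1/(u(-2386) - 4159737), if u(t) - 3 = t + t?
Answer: -1/4164506 ≈ -2.4012e-7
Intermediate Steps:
u(t) = 3 + 2*t (u(t) = 3 + (t + t) = 3 + 2*t)
1/(u(-2386) - 4159737) = 1/((3 + 2*(-2386)) - 4159737) = 1/((3 - 4772) - 4159737) = 1/(-4769 - 4159737) = 1/(-4164506) = -1/4164506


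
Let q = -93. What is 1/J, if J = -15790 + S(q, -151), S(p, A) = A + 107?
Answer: -1/15834 ≈ -6.3155e-5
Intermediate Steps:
S(p, A) = 107 + A
J = -15834 (J = -15790 + (107 - 151) = -15790 - 44 = -15834)
1/J = 1/(-15834) = -1/15834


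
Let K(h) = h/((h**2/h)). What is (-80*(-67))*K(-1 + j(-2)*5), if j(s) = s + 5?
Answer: 5360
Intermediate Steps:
j(s) = 5 + s
K(h) = 1 (K(h) = h/h = 1)
(-80*(-67))*K(-1 + j(-2)*5) = -80*(-67)*1 = 5360*1 = 5360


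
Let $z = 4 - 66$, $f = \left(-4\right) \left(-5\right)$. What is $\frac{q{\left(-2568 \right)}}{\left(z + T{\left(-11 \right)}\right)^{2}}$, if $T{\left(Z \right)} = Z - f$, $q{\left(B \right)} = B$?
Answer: $- \frac{856}{2883} \approx -0.29691$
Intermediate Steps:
$f = 20$
$z = -62$ ($z = 4 - 66 = -62$)
$T{\left(Z \right)} = -20 + Z$ ($T{\left(Z \right)} = Z - 20 = -20 + Z$)
$\frac{q{\left(-2568 \right)}}{\left(z + T{\left(-11 \right)}\right)^{2}} = - \frac{2568}{\left(-62 - 31\right)^{2}} = - \frac{2568}{\left(-93\right)^{2}} = - \frac{2568}{8649} = \left(-2568\right) \frac{1}{8649} = - \frac{856}{2883}$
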